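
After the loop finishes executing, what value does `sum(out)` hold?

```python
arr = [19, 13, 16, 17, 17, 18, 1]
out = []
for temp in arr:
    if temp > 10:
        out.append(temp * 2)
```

Let's trace through this code step by step.

Initialize: arr = [19, 13, 16, 17, 17, 18, 1]
Initialize: out = []
Entering loop: for temp in arr:
After iteration 1: temp = 19, out = [38]
After iteration 2: temp = 13, out = [38, 26]
After iteration 3: temp = 16, out = [38, 26, 32]
After iteration 4: temp = 17, out = [38, 26, 32, 34]
After iteration 5: temp = 17, out = [38, 26, 32, 34, 34]
After iteration 6: temp = 18, out = [38, 26, 32, 34, 34, 36]
After iteration 7: temp = 1, out = [38, 26, 32, 34, 34, 36]
Loop ends.
sum(out) = 200

Final answer: 200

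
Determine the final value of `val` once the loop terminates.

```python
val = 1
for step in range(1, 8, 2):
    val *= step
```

Let's trace through this code step by step.

Initialize: val = 1
Entering loop: for step in range(1, 8, 2):
After iteration 1: step = 1, val = 1
After iteration 2: step = 3, val = 3
After iteration 3: step = 5, val = 15
After iteration 4: step = 7, val = 105
Loop ends.

Final answer: 105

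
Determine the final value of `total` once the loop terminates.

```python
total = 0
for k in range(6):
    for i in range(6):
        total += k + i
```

Let's trace through this code step by step.

Initialize: total = 0
Entering loop: for k in range(6):
After iteration 1: k = 0, total = 15
After iteration 2: k = 1, total = 36
After iteration 3: k = 2, total = 63
After iteration 4: k = 3, total = 96
After iteration 5: k = 4, total = 135
After iteration 6: k = 5, total = 180
Loop ends.

Final answer: 180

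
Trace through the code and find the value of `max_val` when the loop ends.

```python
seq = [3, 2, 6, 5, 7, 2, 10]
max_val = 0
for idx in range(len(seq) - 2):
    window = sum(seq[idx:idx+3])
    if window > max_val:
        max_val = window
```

Let's trace through this code step by step.

Initialize: seq = [3, 2, 6, 5, 7, 2, 10]
Initialize: max_val = 0
Entering loop: for idx in range(len(seq) - 2):
After iteration 1: idx = 0, max_val = 11, window = 11
After iteration 2: idx = 1, max_val = 13, window = 13
After iteration 3: idx = 2, max_val = 18, window = 18
After iteration 4: idx = 3, max_val = 18, window = 14
After iteration 5: idx = 4, max_val = 19, window = 19
Loop ends.

Final answer: 19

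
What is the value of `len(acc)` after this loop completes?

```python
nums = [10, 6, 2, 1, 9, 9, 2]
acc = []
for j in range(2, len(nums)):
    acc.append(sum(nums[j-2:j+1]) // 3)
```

Let's trace through this code step by step.

Initialize: nums = [10, 6, 2, 1, 9, 9, 2]
Initialize: acc = []
Entering loop: for j in range(2, len(nums)):
After iteration 1: j = 2, acc = [6]
After iteration 2: j = 3, acc = [6, 3]
After iteration 3: j = 4, acc = [6, 3, 4]
After iteration 4: j = 5, acc = [6, 3, 4, 6]
After iteration 5: j = 6, acc = [6, 3, 4, 6, 6]
Loop ends.
len(acc) = 5

Final answer: 5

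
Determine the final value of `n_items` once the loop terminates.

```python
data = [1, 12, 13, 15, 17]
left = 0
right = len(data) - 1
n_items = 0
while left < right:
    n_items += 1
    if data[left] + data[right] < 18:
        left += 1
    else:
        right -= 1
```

Let's trace through this code step by step.

Initialize: data = [1, 12, 13, 15, 17]
Initialize: left = 0
Initialize: right = 4
Initialize: n_items = 0
Entering loop: while left < right:
After iteration 1: left = 0, right = 3, n_items = 1
After iteration 2: left = 1, right = 3, n_items = 2
After iteration 3: left = 1, right = 2, n_items = 3
After iteration 4: left = 1, right = 1, n_items = 4
Loop ends.

Final answer: 4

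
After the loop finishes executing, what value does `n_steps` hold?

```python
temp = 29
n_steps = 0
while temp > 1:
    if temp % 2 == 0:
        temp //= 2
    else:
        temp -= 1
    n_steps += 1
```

Let's trace through this code step by step.

Initialize: temp = 29
Initialize: n_steps = 0
Entering loop: while temp > 1:
After iteration 1: temp = 28, n_steps = 1
After iteration 2: temp = 14, n_steps = 2
After iteration 3: temp = 7, n_steps = 3
After iteration 4: temp = 6, n_steps = 4
After iteration 5: temp = 3, n_steps = 5
After iteration 6: temp = 2, n_steps = 6
After iteration 7: temp = 1, n_steps = 7
Loop ends.

Final answer: 7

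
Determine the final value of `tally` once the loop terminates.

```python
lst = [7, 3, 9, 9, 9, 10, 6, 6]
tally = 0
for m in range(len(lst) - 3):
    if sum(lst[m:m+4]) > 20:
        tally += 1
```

Let's trace through this code step by step.

Initialize: lst = [7, 3, 9, 9, 9, 10, 6, 6]
Initialize: tally = 0
Entering loop: for m in range(len(lst) - 3):
After iteration 1: m = 0, tally = 1
After iteration 2: m = 1, tally = 2
After iteration 3: m = 2, tally = 3
After iteration 4: m = 3, tally = 4
After iteration 5: m = 4, tally = 5
Loop ends.

Final answer: 5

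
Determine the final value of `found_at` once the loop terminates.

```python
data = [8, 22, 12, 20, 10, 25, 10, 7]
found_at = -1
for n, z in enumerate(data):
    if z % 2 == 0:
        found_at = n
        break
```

Let's trace through this code step by step.

Initialize: data = [8, 22, 12, 20, 10, 25, 10, 7]
Initialize: found_at = -1
Entering loop: for n, z in enumerate(data):
After iteration 1: n = 0, z = 8, found_at = 0
Loop ends.

Final answer: 0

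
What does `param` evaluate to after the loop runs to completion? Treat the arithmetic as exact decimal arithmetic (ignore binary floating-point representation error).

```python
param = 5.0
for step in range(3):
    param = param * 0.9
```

Let's trace through this code step by step.

Initialize: param = 5.0
Entering loop: for step in range(3):
After iteration 1: step = 0, param = 4.5
After iteration 2: step = 1, param = 4.05
After iteration 3: step = 2, param = 3.645
Loop ends.

Final answer: 3.645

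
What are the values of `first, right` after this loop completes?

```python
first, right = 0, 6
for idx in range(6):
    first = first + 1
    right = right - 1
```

Let's trace through this code step by step.

Initialize: first = 0
Initialize: right = 6
Entering loop: for idx in range(6):
After iteration 1: idx = 0, first = 1, right = 5
After iteration 2: idx = 1, first = 2, right = 4
After iteration 3: idx = 2, first = 3, right = 3
After iteration 4: idx = 3, first = 4, right = 2
After iteration 5: idx = 4, first = 5, right = 1
After iteration 6: idx = 5, first = 6, right = 0
Loop ends.

Final answer: 6, 0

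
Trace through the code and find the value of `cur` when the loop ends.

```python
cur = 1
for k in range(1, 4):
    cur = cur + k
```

Let's trace through this code step by step.

Initialize: cur = 1
Entering loop: for k in range(1, 4):
After iteration 1: k = 1, cur = 2
After iteration 2: k = 2, cur = 4
After iteration 3: k = 3, cur = 7
Loop ends.

Final answer: 7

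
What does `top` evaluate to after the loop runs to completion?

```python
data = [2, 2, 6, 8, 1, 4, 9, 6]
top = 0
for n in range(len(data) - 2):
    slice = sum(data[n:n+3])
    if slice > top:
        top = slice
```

Let's trace through this code step by step.

Initialize: data = [2, 2, 6, 8, 1, 4, 9, 6]
Initialize: top = 0
Entering loop: for n in range(len(data) - 2):
After iteration 1: n = 0, top = 10, slice = 10
After iteration 2: n = 1, top = 16, slice = 16
After iteration 3: n = 2, top = 16, slice = 15
After iteration 4: n = 3, top = 16, slice = 13
After iteration 5: n = 4, top = 16, slice = 14
After iteration 6: n = 5, top = 19, slice = 19
Loop ends.

Final answer: 19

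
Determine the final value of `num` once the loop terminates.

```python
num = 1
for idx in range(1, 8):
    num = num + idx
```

Let's trace through this code step by step.

Initialize: num = 1
Entering loop: for idx in range(1, 8):
After iteration 1: idx = 1, num = 2
After iteration 2: idx = 2, num = 4
After iteration 3: idx = 3, num = 7
After iteration 4: idx = 4, num = 11
After iteration 5: idx = 5, num = 16
After iteration 6: idx = 6, num = 22
After iteration 7: idx = 7, num = 29
Loop ends.

Final answer: 29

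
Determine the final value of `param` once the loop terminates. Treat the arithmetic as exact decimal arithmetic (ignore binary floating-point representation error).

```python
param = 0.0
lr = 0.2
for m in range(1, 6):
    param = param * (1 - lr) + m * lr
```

Let's trace through this code step by step.

Initialize: param = 0.0
Initialize: lr = 0.2
Entering loop: for m in range(1, 6):
After iteration 1: m = 1, param = 0.2
After iteration 2: m = 2, param = 0.56
After iteration 3: m = 3, param = 1.048
After iteration 4: m = 4, param = 1.6384
After iteration 5: m = 5, param = 2.31072
Loop ends.

Final answer: 2.31072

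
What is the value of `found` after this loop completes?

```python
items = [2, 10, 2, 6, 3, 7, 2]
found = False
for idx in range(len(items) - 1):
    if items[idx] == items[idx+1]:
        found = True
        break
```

Let's trace through this code step by step.

Initialize: items = [2, 10, 2, 6, 3, 7, 2]
Initialize: found = False
Entering loop: for idx in range(len(items) - 1):
After iteration 1: idx = 0, found = False
After iteration 2: idx = 1, found = False
After iteration 3: idx = 2, found = False
After iteration 4: idx = 3, found = False
After iteration 5: idx = 4, found = False
After iteration 6: idx = 5, found = False
Loop ends.

Final answer: False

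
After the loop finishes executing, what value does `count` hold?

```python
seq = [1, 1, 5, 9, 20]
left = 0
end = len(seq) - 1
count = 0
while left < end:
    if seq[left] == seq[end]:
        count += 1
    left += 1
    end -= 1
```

Let's trace through this code step by step.

Initialize: seq = [1, 1, 5, 9, 20]
Initialize: left = 0
Initialize: end = 4
Initialize: count = 0
Entering loop: while left < end:
After iteration 1: left = 1, end = 3, count = 0
After iteration 2: left = 2, end = 2, count = 0
Loop ends.

Final answer: 0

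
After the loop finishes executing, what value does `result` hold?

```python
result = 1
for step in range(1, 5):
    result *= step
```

Let's trace through this code step by step.

Initialize: result = 1
Entering loop: for step in range(1, 5):
After iteration 1: step = 1, result = 1
After iteration 2: step = 2, result = 2
After iteration 3: step = 3, result = 6
After iteration 4: step = 4, result = 24
Loop ends.

Final answer: 24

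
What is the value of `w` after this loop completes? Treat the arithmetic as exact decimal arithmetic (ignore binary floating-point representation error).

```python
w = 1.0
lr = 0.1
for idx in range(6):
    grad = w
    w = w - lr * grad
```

Let's trace through this code step by step.

Initialize: w = 1.0
Initialize: lr = 0.1
Entering loop: for idx in range(6):
After iteration 1: idx = 0, w = 0.9, grad = 1.0
After iteration 2: idx = 1, w = 0.81, grad = 0.9
After iteration 3: idx = 2, w = 0.729, grad = 0.81
After iteration 4: idx = 3, w = 0.6561, grad = 0.729
After iteration 5: idx = 4, w = 0.59049, grad = 0.6561
After iteration 6: idx = 5, w = 0.531441, grad = 0.59049
Loop ends.

Final answer: 0.531441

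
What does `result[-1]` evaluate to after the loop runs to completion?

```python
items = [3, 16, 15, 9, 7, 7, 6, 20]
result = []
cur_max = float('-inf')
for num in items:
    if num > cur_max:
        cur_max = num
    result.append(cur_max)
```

Let's trace through this code step by step.

Initialize: items = [3, 16, 15, 9, 7, 7, 6, 20]
Initialize: result = []
Initialize: cur_max = -inf
Entering loop: for num in items:
After iteration 1: num = 3, result = [3], cur_max = 3
After iteration 2: num = 16, result = [3, 16], cur_max = 16
After iteration 3: num = 15, result = [3, 16, 16], cur_max = 16
After iteration 4: num = 9, result = [3, 16, 16, 16], cur_max = 16
After iteration 5: num = 7, result = [3, 16, 16, 16, 16], cur_max = 16
After iteration 6: num = 7, result = [3, 16, 16, 16, 16, 16], cur_max = 16
After iteration 7: num = 6, result = [3, 16, 16, 16, 16, 16, 16], cur_max = 16
After iteration 8: num = 20, result = [3, 16, 16, 16, 16, 16, 16, 20], cur_max = 20
Loop ends.
result[-1] = 20

Final answer: 20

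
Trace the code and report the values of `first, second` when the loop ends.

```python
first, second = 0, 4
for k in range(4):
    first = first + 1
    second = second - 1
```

Let's trace through this code step by step.

Initialize: first = 0
Initialize: second = 4
Entering loop: for k in range(4):
After iteration 1: k = 0, first = 1, second = 3
After iteration 2: k = 1, first = 2, second = 2
After iteration 3: k = 2, first = 3, second = 1
After iteration 4: k = 3, first = 4, second = 0
Loop ends.

Final answer: 4, 0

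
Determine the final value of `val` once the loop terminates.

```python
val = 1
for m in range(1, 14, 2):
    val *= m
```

Let's trace through this code step by step.

Initialize: val = 1
Entering loop: for m in range(1, 14, 2):
After iteration 1: m = 1, val = 1
After iteration 2: m = 3, val = 3
After iteration 3: m = 5, val = 15
After iteration 4: m = 7, val = 105
After iteration 5: m = 9, val = 945
After iteration 6: m = 11, val = 10395
After iteration 7: m = 13, val = 135135
Loop ends.

Final answer: 135135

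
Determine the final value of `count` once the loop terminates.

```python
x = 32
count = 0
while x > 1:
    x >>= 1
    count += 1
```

Let's trace through this code step by step.

Initialize: x = 32
Initialize: count = 0
Entering loop: while x > 1:
After iteration 1: x = 16, count = 1
After iteration 2: x = 8, count = 2
After iteration 3: x = 4, count = 3
After iteration 4: x = 2, count = 4
After iteration 5: x = 1, count = 5
Loop ends.

Final answer: 5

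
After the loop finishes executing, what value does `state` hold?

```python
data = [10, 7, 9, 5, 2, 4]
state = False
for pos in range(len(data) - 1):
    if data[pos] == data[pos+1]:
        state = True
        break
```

Let's trace through this code step by step.

Initialize: data = [10, 7, 9, 5, 2, 4]
Initialize: state = False
Entering loop: for pos in range(len(data) - 1):
After iteration 1: pos = 0, state = False
After iteration 2: pos = 1, state = False
After iteration 3: pos = 2, state = False
After iteration 4: pos = 3, state = False
After iteration 5: pos = 4, state = False
Loop ends.

Final answer: False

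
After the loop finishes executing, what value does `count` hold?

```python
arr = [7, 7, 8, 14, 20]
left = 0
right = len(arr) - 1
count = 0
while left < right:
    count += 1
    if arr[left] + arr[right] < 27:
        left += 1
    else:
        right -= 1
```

Let's trace through this code step by step.

Initialize: arr = [7, 7, 8, 14, 20]
Initialize: left = 0
Initialize: right = 4
Initialize: count = 0
Entering loop: while left < right:
After iteration 1: left = 0, right = 3, count = 1
After iteration 2: left = 1, right = 3, count = 2
After iteration 3: left = 2, right = 3, count = 3
After iteration 4: left = 3, right = 3, count = 4
Loop ends.

Final answer: 4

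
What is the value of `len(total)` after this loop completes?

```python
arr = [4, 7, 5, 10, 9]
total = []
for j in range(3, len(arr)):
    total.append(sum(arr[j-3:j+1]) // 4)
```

Let's trace through this code step by step.

Initialize: arr = [4, 7, 5, 10, 9]
Initialize: total = []
Entering loop: for j in range(3, len(arr)):
After iteration 1: j = 3, total = [6]
After iteration 2: j = 4, total = [6, 7]
Loop ends.
len(total) = 2

Final answer: 2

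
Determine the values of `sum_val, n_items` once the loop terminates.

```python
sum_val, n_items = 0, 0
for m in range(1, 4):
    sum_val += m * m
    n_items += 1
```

Let's trace through this code step by step.

Initialize: sum_val = 0
Initialize: n_items = 0
Entering loop: for m in range(1, 4):
After iteration 1: m = 1, sum_val = 1, n_items = 1
After iteration 2: m = 2, sum_val = 5, n_items = 2
After iteration 3: m = 3, sum_val = 14, n_items = 3
Loop ends.

Final answer: 14, 3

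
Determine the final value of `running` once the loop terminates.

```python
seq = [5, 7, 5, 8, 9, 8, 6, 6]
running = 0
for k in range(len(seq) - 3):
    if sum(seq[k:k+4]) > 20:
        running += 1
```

Let's trace through this code step by step.

Initialize: seq = [5, 7, 5, 8, 9, 8, 6, 6]
Initialize: running = 0
Entering loop: for k in range(len(seq) - 3):
After iteration 1: k = 0, running = 1
After iteration 2: k = 1, running = 2
After iteration 3: k = 2, running = 3
After iteration 4: k = 3, running = 4
After iteration 5: k = 4, running = 5
Loop ends.

Final answer: 5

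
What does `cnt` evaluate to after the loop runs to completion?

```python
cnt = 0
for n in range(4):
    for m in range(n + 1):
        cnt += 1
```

Let's trace through this code step by step.

Initialize: cnt = 0
Entering loop: for n in range(4):
After iteration 1: n = 0, cnt = 1, m = 0
After iteration 2: n = 1, cnt = 3, m = 1
After iteration 3: n = 2, cnt = 6, m = 2
After iteration 4: n = 3, cnt = 10, m = 3
Loop ends.

Final answer: 10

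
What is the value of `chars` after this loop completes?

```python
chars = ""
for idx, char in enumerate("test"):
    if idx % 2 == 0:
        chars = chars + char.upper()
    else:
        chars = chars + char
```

Let's trace through this code step by step.

Initialize: chars = ''
Entering loop: for idx, char in enumerate("test"):
After iteration 1: idx = 0, char = 't', chars = 'T'
After iteration 2: idx = 1, char = 'e', chars = 'Te'
After iteration 3: idx = 2, char = 's', chars = 'TeS'
After iteration 4: idx = 3, char = 't', chars = 'TeSt'
Loop ends.

Final answer: 'TeSt'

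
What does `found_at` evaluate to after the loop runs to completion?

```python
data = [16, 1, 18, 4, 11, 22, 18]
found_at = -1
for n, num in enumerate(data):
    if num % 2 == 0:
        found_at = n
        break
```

Let's trace through this code step by step.

Initialize: data = [16, 1, 18, 4, 11, 22, 18]
Initialize: found_at = -1
Entering loop: for n, num in enumerate(data):
After iteration 1: n = 0, num = 16, found_at = 0
Loop ends.

Final answer: 0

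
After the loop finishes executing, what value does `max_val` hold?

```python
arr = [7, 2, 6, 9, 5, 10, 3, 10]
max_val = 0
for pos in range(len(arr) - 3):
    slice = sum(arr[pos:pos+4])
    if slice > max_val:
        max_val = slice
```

Let's trace through this code step by step.

Initialize: arr = [7, 2, 6, 9, 5, 10, 3, 10]
Initialize: max_val = 0
Entering loop: for pos in range(len(arr) - 3):
After iteration 1: pos = 0, max_val = 24, slice = 24
After iteration 2: pos = 1, max_val = 24, slice = 22
After iteration 3: pos = 2, max_val = 30, slice = 30
After iteration 4: pos = 3, max_val = 30, slice = 27
After iteration 5: pos = 4, max_val = 30, slice = 28
Loop ends.

Final answer: 30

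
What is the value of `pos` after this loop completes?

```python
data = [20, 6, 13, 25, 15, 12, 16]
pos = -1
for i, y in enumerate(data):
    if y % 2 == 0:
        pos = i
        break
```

Let's trace through this code step by step.

Initialize: data = [20, 6, 13, 25, 15, 12, 16]
Initialize: pos = -1
Entering loop: for i, y in enumerate(data):
After iteration 1: i = 0, y = 20, pos = 0
Loop ends.

Final answer: 0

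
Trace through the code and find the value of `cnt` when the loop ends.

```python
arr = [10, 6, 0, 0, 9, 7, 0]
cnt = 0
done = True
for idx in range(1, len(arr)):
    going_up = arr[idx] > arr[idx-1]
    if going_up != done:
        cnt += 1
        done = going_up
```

Let's trace through this code step by step.

Initialize: arr = [10, 6, 0, 0, 9, 7, 0]
Initialize: cnt = 0
Initialize: done = True
Entering loop: for idx in range(1, len(arr)):
After iteration 1: idx = 1, cnt = 1, done = False, going_up = False
After iteration 2: idx = 2, cnt = 1, done = False, going_up = False
After iteration 3: idx = 3, cnt = 1, done = False, going_up = False
After iteration 4: idx = 4, cnt = 2, done = True, going_up = True
After iteration 5: idx = 5, cnt = 3, done = False, going_up = False
After iteration 6: idx = 6, cnt = 3, done = False, going_up = False
Loop ends.

Final answer: 3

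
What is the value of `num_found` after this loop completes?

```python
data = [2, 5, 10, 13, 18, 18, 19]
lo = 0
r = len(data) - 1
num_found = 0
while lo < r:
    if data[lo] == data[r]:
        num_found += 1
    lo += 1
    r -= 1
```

Let's trace through this code step by step.

Initialize: data = [2, 5, 10, 13, 18, 18, 19]
Initialize: lo = 0
Initialize: r = 6
Initialize: num_found = 0
Entering loop: while lo < r:
After iteration 1: lo = 1, r = 5, num_found = 0
After iteration 2: lo = 2, r = 4, num_found = 0
After iteration 3: lo = 3, r = 3, num_found = 0
Loop ends.

Final answer: 0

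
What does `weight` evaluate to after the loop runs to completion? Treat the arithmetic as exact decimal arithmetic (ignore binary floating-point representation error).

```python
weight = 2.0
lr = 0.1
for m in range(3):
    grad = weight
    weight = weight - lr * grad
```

Let's trace through this code step by step.

Initialize: weight = 2.0
Initialize: lr = 0.1
Entering loop: for m in range(3):
After iteration 1: m = 0, weight = 1.8, grad = 2.0
After iteration 2: m = 1, weight = 1.62, grad = 1.8
After iteration 3: m = 2, weight = 1.458, grad = 1.62
Loop ends.

Final answer: 1.458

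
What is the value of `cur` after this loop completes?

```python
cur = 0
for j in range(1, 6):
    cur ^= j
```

Let's trace through this code step by step.

Initialize: cur = 0
Entering loop: for j in range(1, 6):
After iteration 1: j = 1, cur = 1
After iteration 2: j = 2, cur = 3
After iteration 3: j = 3, cur = 0
After iteration 4: j = 4, cur = 4
After iteration 5: j = 5, cur = 1
Loop ends.

Final answer: 1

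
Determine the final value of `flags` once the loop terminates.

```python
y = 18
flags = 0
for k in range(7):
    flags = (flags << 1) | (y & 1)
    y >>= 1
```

Let's trace through this code step by step.

Initialize: y = 18
Initialize: flags = 0
Entering loop: for k in range(7):
After iteration 1: k = 0, y = 9, flags = 0
After iteration 2: k = 1, y = 4, flags = 1
After iteration 3: k = 2, y = 2, flags = 2
After iteration 4: k = 3, y = 1, flags = 4
After iteration 5: k = 4, y = 0, flags = 9
After iteration 6: k = 5, y = 0, flags = 18
After iteration 7: k = 6, y = 0, flags = 36
Loop ends.

Final answer: 36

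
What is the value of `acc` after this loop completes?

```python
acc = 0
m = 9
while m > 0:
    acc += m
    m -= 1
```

Let's trace through this code step by step.

Initialize: acc = 0
Initialize: m = 9
Entering loop: while m > 0:
After iteration 1: acc = 9, m = 8
After iteration 2: acc = 17, m = 7
After iteration 3: acc = 24, m = 6
After iteration 4: acc = 30, m = 5
After iteration 5: acc = 35, m = 4
After iteration 6: acc = 39, m = 3
After iteration 7: acc = 42, m = 2
After iteration 8: acc = 44, m = 1
After iteration 9: acc = 45, m = 0
Loop ends.

Final answer: 45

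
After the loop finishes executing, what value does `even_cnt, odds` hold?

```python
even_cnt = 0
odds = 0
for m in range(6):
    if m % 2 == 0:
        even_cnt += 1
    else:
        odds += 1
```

Let's trace through this code step by step.

Initialize: even_cnt = 0
Initialize: odds = 0
Entering loop: for m in range(6):
After iteration 1: m = 0, even_cnt = 1, odds = 0
After iteration 2: m = 1, even_cnt = 1, odds = 1
After iteration 3: m = 2, even_cnt = 2, odds = 1
After iteration 4: m = 3, even_cnt = 2, odds = 2
After iteration 5: m = 4, even_cnt = 3, odds = 2
After iteration 6: m = 5, even_cnt = 3, odds = 3
Loop ends.

Final answer: 3, 3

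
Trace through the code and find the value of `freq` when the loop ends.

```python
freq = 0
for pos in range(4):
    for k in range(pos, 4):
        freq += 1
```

Let's trace through this code step by step.

Initialize: freq = 0
Entering loop: for pos in range(4):
After iteration 1: pos = 0, freq = 4
After iteration 2: pos = 1, freq = 7
After iteration 3: pos = 2, freq = 9
After iteration 4: pos = 3, freq = 10
Loop ends.

Final answer: 10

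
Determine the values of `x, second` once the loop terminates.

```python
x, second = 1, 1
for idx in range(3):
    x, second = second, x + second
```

Let's trace through this code step by step.

Initialize: x = 1
Initialize: second = 1
Entering loop: for idx in range(3):
After iteration 1: idx = 0, x = 1, second = 2
After iteration 2: idx = 1, x = 2, second = 3
After iteration 3: idx = 2, x = 3, second = 5
Loop ends.

Final answer: 3, 5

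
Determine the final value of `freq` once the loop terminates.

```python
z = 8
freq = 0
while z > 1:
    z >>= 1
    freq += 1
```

Let's trace through this code step by step.

Initialize: z = 8
Initialize: freq = 0
Entering loop: while z > 1:
After iteration 1: z = 4, freq = 1
After iteration 2: z = 2, freq = 2
After iteration 3: z = 1, freq = 3
Loop ends.

Final answer: 3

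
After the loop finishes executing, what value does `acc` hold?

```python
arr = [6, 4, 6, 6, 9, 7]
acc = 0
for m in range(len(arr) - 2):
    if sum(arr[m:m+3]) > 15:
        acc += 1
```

Let's trace through this code step by step.

Initialize: arr = [6, 4, 6, 6, 9, 7]
Initialize: acc = 0
Entering loop: for m in range(len(arr) - 2):
After iteration 1: m = 0, acc = 1
After iteration 2: m = 1, acc = 2
After iteration 3: m = 2, acc = 3
After iteration 4: m = 3, acc = 4
Loop ends.

Final answer: 4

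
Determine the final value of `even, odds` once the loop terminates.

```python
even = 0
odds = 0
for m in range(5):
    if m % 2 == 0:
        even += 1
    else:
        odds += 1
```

Let's trace through this code step by step.

Initialize: even = 0
Initialize: odds = 0
Entering loop: for m in range(5):
After iteration 1: m = 0, even = 1, odds = 0
After iteration 2: m = 1, even = 1, odds = 1
After iteration 3: m = 2, even = 2, odds = 1
After iteration 4: m = 3, even = 2, odds = 2
After iteration 5: m = 4, even = 3, odds = 2
Loop ends.

Final answer: 3, 2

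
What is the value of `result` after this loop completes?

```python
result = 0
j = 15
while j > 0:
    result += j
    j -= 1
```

Let's trace through this code step by step.

Initialize: result = 0
Initialize: j = 15
Entering loop: while j > 0:
After iteration 1: result = 15, j = 14
After iteration 2: result = 29, j = 13
After iteration 3: result = 42, j = 12
After iteration 4: result = 54, j = 11
After iteration 5: result = 65, j = 10
After iteration 6: result = 75, j = 9
After iteration 7: result = 84, j = 8
After iteration 8: result = 92, j = 7
After iteration 9: result = 99, j = 6
After iteration 10: result = 105, j = 5
After iteration 11: result = 110, j = 4
After iteration 12: result = 114, j = 3
After iteration 13: result = 117, j = 2
After iteration 14: result = 119, j = 1
After iteration 15: result = 120, j = 0
Loop ends.

Final answer: 120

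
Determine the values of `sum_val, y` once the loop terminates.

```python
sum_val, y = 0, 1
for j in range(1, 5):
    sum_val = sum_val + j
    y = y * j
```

Let's trace through this code step by step.

Initialize: sum_val = 0
Initialize: y = 1
Entering loop: for j in range(1, 5):
After iteration 1: j = 1, sum_val = 1, y = 1
After iteration 2: j = 2, sum_val = 3, y = 2
After iteration 3: j = 3, sum_val = 6, y = 6
After iteration 4: j = 4, sum_val = 10, y = 24
Loop ends.

Final answer: 10, 24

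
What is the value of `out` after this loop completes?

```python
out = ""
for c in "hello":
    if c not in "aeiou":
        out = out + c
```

Let's trace through this code step by step.

Initialize: out = ''
Entering loop: for c in "hello":
After iteration 1: c = 'h', out = 'h'
After iteration 2: c = 'e', out = 'h'
After iteration 3: c = 'l', out = 'hl'
After iteration 4: c = 'l', out = 'hll'
After iteration 5: c = 'o', out = 'hll'
Loop ends.

Final answer: 'hll'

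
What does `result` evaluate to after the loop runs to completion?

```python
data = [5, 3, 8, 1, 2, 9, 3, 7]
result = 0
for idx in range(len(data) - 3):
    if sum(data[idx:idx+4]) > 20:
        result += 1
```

Let's trace through this code step by step.

Initialize: data = [5, 3, 8, 1, 2, 9, 3, 7]
Initialize: result = 0
Entering loop: for idx in range(len(data) - 3):
After iteration 1: idx = 0, result = 0
After iteration 2: idx = 1, result = 0
After iteration 3: idx = 2, result = 0
After iteration 4: idx = 3, result = 0
After iteration 5: idx = 4, result = 1
Loop ends.

Final answer: 1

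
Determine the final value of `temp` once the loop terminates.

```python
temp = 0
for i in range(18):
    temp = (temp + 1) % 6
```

Let's trace through this code step by step.

Initialize: temp = 0
Entering loop: for i in range(18):
After iteration 1: i = 0, temp = 1
After iteration 2: i = 1, temp = 2
After iteration 3: i = 2, temp = 3
After iteration 4: i = 3, temp = 4
After iteration 5: i = 4, temp = 5
After iteration 6: i = 5, temp = 0
After iteration 7: i = 6, temp = 1
After iteration 8: i = 7, temp = 2
After iteration 9: i = 8, temp = 3
After iteration 10: i = 9, temp = 4
After iteration 11: i = 10, temp = 5
After iteration 12: i = 11, temp = 0
After iteration 13: i = 12, temp = 1
After iteration 14: i = 13, temp = 2
After iteration 15: i = 14, temp = 3
After iteration 16: i = 15, temp = 4
After iteration 17: i = 16, temp = 5
After iteration 18: i = 17, temp = 0
Loop ends.

Final answer: 0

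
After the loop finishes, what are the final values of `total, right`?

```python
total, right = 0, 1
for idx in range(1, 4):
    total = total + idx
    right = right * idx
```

Let's trace through this code step by step.

Initialize: total = 0
Initialize: right = 1
Entering loop: for idx in range(1, 4):
After iteration 1: idx = 1, total = 1, right = 1
After iteration 2: idx = 2, total = 3, right = 2
After iteration 3: idx = 3, total = 6, right = 6
Loop ends.

Final answer: 6, 6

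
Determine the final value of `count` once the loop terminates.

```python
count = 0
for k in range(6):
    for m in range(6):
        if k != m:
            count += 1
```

Let's trace through this code step by step.

Initialize: count = 0
Entering loop: for k in range(6):
After iteration 1: k = 0, count = 5
After iteration 2: k = 1, count = 10
After iteration 3: k = 2, count = 15
After iteration 4: k = 3, count = 20
After iteration 5: k = 4, count = 25
After iteration 6: k = 5, count = 30
Loop ends.

Final answer: 30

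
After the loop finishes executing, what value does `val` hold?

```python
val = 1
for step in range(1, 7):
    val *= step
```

Let's trace through this code step by step.

Initialize: val = 1
Entering loop: for step in range(1, 7):
After iteration 1: step = 1, val = 1
After iteration 2: step = 2, val = 2
After iteration 3: step = 3, val = 6
After iteration 4: step = 4, val = 24
After iteration 5: step = 5, val = 120
After iteration 6: step = 6, val = 720
Loop ends.

Final answer: 720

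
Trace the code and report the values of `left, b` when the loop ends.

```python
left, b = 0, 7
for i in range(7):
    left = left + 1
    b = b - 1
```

Let's trace through this code step by step.

Initialize: left = 0
Initialize: b = 7
Entering loop: for i in range(7):
After iteration 1: i = 0, left = 1, b = 6
After iteration 2: i = 1, left = 2, b = 5
After iteration 3: i = 2, left = 3, b = 4
After iteration 4: i = 3, left = 4, b = 3
After iteration 5: i = 4, left = 5, b = 2
After iteration 6: i = 5, left = 6, b = 1
After iteration 7: i = 6, left = 7, b = 0
Loop ends.

Final answer: 7, 0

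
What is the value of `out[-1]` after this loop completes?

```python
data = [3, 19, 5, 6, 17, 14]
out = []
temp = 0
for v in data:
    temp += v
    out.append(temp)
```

Let's trace through this code step by step.

Initialize: data = [3, 19, 5, 6, 17, 14]
Initialize: out = []
Initialize: temp = 0
Entering loop: for v in data:
After iteration 1: v = 3, out = [3], temp = 3
After iteration 2: v = 19, out = [3, 22], temp = 22
After iteration 3: v = 5, out = [3, 22, 27], temp = 27
After iteration 4: v = 6, out = [3, 22, 27, 33], temp = 33
After iteration 5: v = 17, out = [3, 22, 27, 33, 50], temp = 50
After iteration 6: v = 14, out = [3, 22, 27, 33, 50, 64], temp = 64
Loop ends.
out[-1] = 64

Final answer: 64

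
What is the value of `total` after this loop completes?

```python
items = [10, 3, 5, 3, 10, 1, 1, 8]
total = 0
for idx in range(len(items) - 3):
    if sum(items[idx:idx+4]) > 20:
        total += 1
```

Let's trace through this code step by step.

Initialize: items = [10, 3, 5, 3, 10, 1, 1, 8]
Initialize: total = 0
Entering loop: for idx in range(len(items) - 3):
After iteration 1: idx = 0, total = 1
After iteration 2: idx = 1, total = 2
After iteration 3: idx = 2, total = 2
After iteration 4: idx = 3, total = 2
After iteration 5: idx = 4, total = 2
Loop ends.

Final answer: 2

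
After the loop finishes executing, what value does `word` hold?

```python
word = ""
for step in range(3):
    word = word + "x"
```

Let's trace through this code step by step.

Initialize: word = ''
Entering loop: for step in range(3):
After iteration 1: step = 0, word = 'x'
After iteration 2: step = 1, word = 'xx'
After iteration 3: step = 2, word = 'xxx'
Loop ends.

Final answer: 'xxx'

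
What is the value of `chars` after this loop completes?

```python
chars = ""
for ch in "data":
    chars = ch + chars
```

Let's trace through this code step by step.

Initialize: chars = ''
Entering loop: for ch in "data":
After iteration 1: ch = 'd', chars = 'd'
After iteration 2: ch = 'a', chars = 'ad'
After iteration 3: ch = 't', chars = 'tad'
After iteration 4: ch = 'a', chars = 'atad'
Loop ends.

Final answer: 'atad'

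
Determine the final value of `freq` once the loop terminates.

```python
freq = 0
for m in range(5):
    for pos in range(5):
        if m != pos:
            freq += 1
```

Let's trace through this code step by step.

Initialize: freq = 0
Entering loop: for m in range(5):
After iteration 1: m = 0, freq = 4
After iteration 2: m = 1, freq = 8
After iteration 3: m = 2, freq = 12
After iteration 4: m = 3, freq = 16
After iteration 5: m = 4, freq = 20
Loop ends.

Final answer: 20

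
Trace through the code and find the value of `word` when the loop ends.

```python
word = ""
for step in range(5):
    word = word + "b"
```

Let's trace through this code step by step.

Initialize: word = ''
Entering loop: for step in range(5):
After iteration 1: step = 0, word = 'b'
After iteration 2: step = 1, word = 'bb'
After iteration 3: step = 2, word = 'bbb'
After iteration 4: step = 3, word = 'bbbb'
After iteration 5: step = 4, word = 'bbbbb'
Loop ends.

Final answer: 'bbbbb'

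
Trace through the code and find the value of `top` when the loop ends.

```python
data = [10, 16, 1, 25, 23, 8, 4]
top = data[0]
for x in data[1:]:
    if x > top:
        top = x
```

Let's trace through this code step by step.

Initialize: data = [10, 16, 1, 25, 23, 8, 4]
Initialize: top = 10
Entering loop: for x in data[1:]:
After iteration 1: x = 16, top = 16
After iteration 2: x = 1, top = 16
After iteration 3: x = 25, top = 25
After iteration 4: x = 23, top = 25
After iteration 5: x = 8, top = 25
After iteration 6: x = 4, top = 25
Loop ends.

Final answer: 25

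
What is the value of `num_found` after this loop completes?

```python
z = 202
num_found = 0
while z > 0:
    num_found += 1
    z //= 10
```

Let's trace through this code step by step.

Initialize: z = 202
Initialize: num_found = 0
Entering loop: while z > 0:
After iteration 1: z = 20, num_found = 1
After iteration 2: z = 2, num_found = 2
After iteration 3: z = 0, num_found = 3
Loop ends.

Final answer: 3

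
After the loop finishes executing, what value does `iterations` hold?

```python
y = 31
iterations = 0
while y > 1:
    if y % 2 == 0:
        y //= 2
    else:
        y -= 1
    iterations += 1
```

Let's trace through this code step by step.

Initialize: y = 31
Initialize: iterations = 0
Entering loop: while y > 1:
After iteration 1: y = 30, iterations = 1
After iteration 2: y = 15, iterations = 2
After iteration 3: y = 14, iterations = 3
After iteration 4: y = 7, iterations = 4
After iteration 5: y = 6, iterations = 5
After iteration 6: y = 3, iterations = 6
After iteration 7: y = 2, iterations = 7
After iteration 8: y = 1, iterations = 8
Loop ends.

Final answer: 8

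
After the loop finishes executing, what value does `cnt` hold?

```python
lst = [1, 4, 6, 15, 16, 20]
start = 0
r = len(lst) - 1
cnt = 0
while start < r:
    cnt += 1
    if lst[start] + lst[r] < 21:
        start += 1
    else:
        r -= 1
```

Let's trace through this code step by step.

Initialize: lst = [1, 4, 6, 15, 16, 20]
Initialize: start = 0
Initialize: r = 5
Initialize: cnt = 0
Entering loop: while start < r:
After iteration 1: start = 0, r = 4, cnt = 1
After iteration 2: start = 1, r = 4, cnt = 2
After iteration 3: start = 2, r = 4, cnt = 3
After iteration 4: start = 2, r = 3, cnt = 4
After iteration 5: start = 2, r = 2, cnt = 5
Loop ends.

Final answer: 5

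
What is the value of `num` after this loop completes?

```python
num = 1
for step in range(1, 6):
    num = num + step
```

Let's trace through this code step by step.

Initialize: num = 1
Entering loop: for step in range(1, 6):
After iteration 1: step = 1, num = 2
After iteration 2: step = 2, num = 4
After iteration 3: step = 3, num = 7
After iteration 4: step = 4, num = 11
After iteration 5: step = 5, num = 16
Loop ends.

Final answer: 16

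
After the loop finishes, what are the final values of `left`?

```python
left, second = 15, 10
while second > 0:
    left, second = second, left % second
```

Let's trace through this code step by step.

Initialize: left = 15
Initialize: second = 10
Entering loop: while second > 0:
After iteration 1: left = 10, second = 5
After iteration 2: left = 5, second = 0
Loop ends.

Final answer: 5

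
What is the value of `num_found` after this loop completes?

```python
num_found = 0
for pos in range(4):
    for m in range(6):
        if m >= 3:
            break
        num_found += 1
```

Let's trace through this code step by step.

Initialize: num_found = 0
Entering loop: for pos in range(4):
After iteration 1: pos = 0, num_found = 3
After iteration 2: pos = 1, num_found = 6
After iteration 3: pos = 2, num_found = 9
After iteration 4: pos = 3, num_found = 12
Loop ends.

Final answer: 12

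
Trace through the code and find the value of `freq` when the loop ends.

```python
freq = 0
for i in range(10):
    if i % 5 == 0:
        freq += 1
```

Let's trace through this code step by step.

Initialize: freq = 0
Entering loop: for i in range(10):
After iteration 1: i = 0, freq = 1
After iteration 2: i = 1, freq = 1
After iteration 3: i = 2, freq = 1
After iteration 4: i = 3, freq = 1
After iteration 5: i = 4, freq = 1
After iteration 6: i = 5, freq = 2
After iteration 7: i = 6, freq = 2
After iteration 8: i = 7, freq = 2
After iteration 9: i = 8, freq = 2
After iteration 10: i = 9, freq = 2
Loop ends.

Final answer: 2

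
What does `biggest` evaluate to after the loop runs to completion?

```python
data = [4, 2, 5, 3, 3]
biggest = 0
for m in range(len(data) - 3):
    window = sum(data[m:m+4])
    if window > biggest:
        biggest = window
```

Let's trace through this code step by step.

Initialize: data = [4, 2, 5, 3, 3]
Initialize: biggest = 0
Entering loop: for m in range(len(data) - 3):
After iteration 1: m = 0, biggest = 14, window = 14
After iteration 2: m = 1, biggest = 14, window = 13
Loop ends.

Final answer: 14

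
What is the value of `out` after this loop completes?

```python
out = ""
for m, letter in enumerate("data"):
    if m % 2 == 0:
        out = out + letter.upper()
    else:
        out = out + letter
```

Let's trace through this code step by step.

Initialize: out = ''
Entering loop: for m, letter in enumerate("data"):
After iteration 1: m = 0, letter = 'd', out = 'D'
After iteration 2: m = 1, letter = 'a', out = 'Da'
After iteration 3: m = 2, letter = 't', out = 'DaT'
After iteration 4: m = 3, letter = 'a', out = 'DaTa'
Loop ends.

Final answer: 'DaTa'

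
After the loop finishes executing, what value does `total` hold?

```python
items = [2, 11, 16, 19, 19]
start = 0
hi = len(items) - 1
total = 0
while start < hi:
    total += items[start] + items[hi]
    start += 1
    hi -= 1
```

Let's trace through this code step by step.

Initialize: items = [2, 11, 16, 19, 19]
Initialize: start = 0
Initialize: hi = 4
Initialize: total = 0
Entering loop: while start < hi:
After iteration 1: start = 1, hi = 3, total = 21
After iteration 2: start = 2, hi = 2, total = 51
Loop ends.

Final answer: 51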